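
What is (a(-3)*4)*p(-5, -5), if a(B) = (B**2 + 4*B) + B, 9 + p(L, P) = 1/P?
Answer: 1104/5 ≈ 220.80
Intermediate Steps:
p(L, P) = -9 + 1/P
a(B) = B**2 + 5*B
(a(-3)*4)*p(-5, -5) = (-3*(5 - 3)*4)*(-9 + 1/(-5)) = (-3*2*4)*(-9 - 1/5) = -6*4*(-46/5) = -24*(-46/5) = 1104/5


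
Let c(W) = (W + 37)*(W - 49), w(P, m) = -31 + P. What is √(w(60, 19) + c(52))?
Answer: 2*√74 ≈ 17.205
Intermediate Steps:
c(W) = (-49 + W)*(37 + W) (c(W) = (37 + W)*(-49 + W) = (-49 + W)*(37 + W))
√(w(60, 19) + c(52)) = √((-31 + 60) + (-1813 + 52² - 12*52)) = √(29 + (-1813 + 2704 - 624)) = √(29 + 267) = √296 = 2*√74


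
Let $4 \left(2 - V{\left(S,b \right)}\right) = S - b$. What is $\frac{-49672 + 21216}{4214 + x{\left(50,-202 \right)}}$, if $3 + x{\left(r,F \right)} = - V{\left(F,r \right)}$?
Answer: $- \frac{14228}{2073} \approx -6.8635$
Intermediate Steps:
$V{\left(S,b \right)} = 2 - \frac{S}{4} + \frac{b}{4}$ ($V{\left(S,b \right)} = 2 - \frac{S - b}{4} = 2 - \left(- \frac{b}{4} + \frac{S}{4}\right) = 2 - \frac{S}{4} + \frac{b}{4}$)
$x{\left(r,F \right)} = -5 - \frac{r}{4} + \frac{F}{4}$ ($x{\left(r,F \right)} = -3 - \left(2 - \frac{F}{4} + \frac{r}{4}\right) = -5 - \frac{r}{4} + \frac{F}{4}$)
$\frac{-49672 + 21216}{4214 + x{\left(50,-202 \right)}} = \frac{-49672 + 21216}{4214 - 68} = - \frac{28456}{4214 - 68} = - \frac{28456}{4146} = \left(-28456\right) \frac{1}{4146} = - \frac{14228}{2073}$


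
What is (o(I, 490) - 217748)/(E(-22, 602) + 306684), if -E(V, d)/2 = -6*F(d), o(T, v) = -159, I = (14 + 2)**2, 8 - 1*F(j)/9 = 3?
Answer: -217907/307224 ≈ -0.70928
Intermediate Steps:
F(j) = 45 (F(j) = 72 - 9*3 = 72 - 27 = 45)
I = 256 (I = 16**2 = 256)
E(V, d) = 540 (E(V, d) = -(-12)*45 = -2*(-270) = 540)
(o(I, 490) - 217748)/(E(-22, 602) + 306684) = (-159 - 217748)/(540 + 306684) = -217907/307224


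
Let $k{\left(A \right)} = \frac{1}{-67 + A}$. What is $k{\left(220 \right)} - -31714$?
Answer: $\frac{4852243}{153} \approx 31714.0$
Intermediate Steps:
$k{\left(220 \right)} - -31714 = \frac{1}{-67 + 220} - -31714 = \frac{1}{153} + 31714 = \frac{4852243}{153}$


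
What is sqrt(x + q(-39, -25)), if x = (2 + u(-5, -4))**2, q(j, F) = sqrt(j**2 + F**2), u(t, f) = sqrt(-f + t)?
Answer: sqrt(sqrt(2146) + (2 + I)**2) ≈ 7.0289 + 0.28454*I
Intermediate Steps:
u(t, f) = sqrt(t - f)
q(j, F) = sqrt(F**2 + j**2)
x = (2 + I)**2 (x = (2 + sqrt(-5 - 1*(-4)))**2 = (2 + sqrt(-5 + 4))**2 = (2 + sqrt(-1))**2 = (2 + I)**2 ≈ 3.0 + 4.0*I)
sqrt(x + q(-39, -25)) = sqrt((2 + I)**2 + sqrt((-25)**2 + (-39)**2)) = sqrt((2 + I)**2 + sqrt(625 + 1521)) = sqrt((2 + I)**2 + sqrt(2146)) = sqrt(sqrt(2146) + (2 + I)**2)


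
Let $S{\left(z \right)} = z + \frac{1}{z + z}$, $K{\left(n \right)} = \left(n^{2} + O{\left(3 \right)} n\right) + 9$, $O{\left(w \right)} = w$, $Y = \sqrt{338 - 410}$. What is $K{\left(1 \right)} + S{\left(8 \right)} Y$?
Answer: $13 + \frac{387 i \sqrt{2}}{8} \approx 13.0 + 68.413 i$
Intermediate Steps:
$Y = 6 i \sqrt{2}$ ($Y = \sqrt{-72} = 6 i \sqrt{2} \approx 8.4853 i$)
$K{\left(n \right)} = 9 + n^{2} + 3 n$ ($K{\left(n \right)} = \left(n^{2} + 3 n\right) + 9 = 9 + n^{2} + 3 n$)
$S{\left(z \right)} = z + \frac{1}{2 z}$
$K{\left(1 \right)} + S{\left(8 \right)} Y = \left(9 + 1^{2} + 3 \cdot 1\right) + \left(8 + \frac{1}{2 \cdot 8}\right) 6 i \sqrt{2} = \left(9 + 1 + 3\right) + \left(8 + \frac{1}{2} \cdot \frac{1}{8}\right) 6 i \sqrt{2} = 13 + \left(8 + \frac{1}{16}\right) 6 i \sqrt{2} = 13 + \frac{129 \cdot 6 i \sqrt{2}}{16} = 13 + \frac{387 i \sqrt{2}}{8}$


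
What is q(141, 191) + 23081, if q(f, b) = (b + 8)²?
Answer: 62682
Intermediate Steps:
q(f, b) = (8 + b)²
q(141, 191) + 23081 = (8 + 191)² + 23081 = 199² + 23081 = 39601 + 23081 = 62682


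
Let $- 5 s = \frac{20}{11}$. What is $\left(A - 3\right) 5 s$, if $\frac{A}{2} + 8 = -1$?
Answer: $\frac{420}{11} \approx 38.182$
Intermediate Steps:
$A = -18$ ($A = -16 + 2 \left(-1\right) = -16 - 2 = -18$)
$s = - \frac{4}{11}$ ($s = - \frac{20 \cdot \frac{1}{11}}{5} = \left(- \frac{1}{5}\right) \frac{20}{11} = - \frac{4}{11} \approx -0.36364$)
$\left(A - 3\right) 5 s = \left(-18 - 3\right) 5 \left(- \frac{4}{11}\right) = \left(-21\right) 5 \left(- \frac{4}{11}\right) = \left(-105\right) \left(- \frac{4}{11}\right) = \frac{420}{11}$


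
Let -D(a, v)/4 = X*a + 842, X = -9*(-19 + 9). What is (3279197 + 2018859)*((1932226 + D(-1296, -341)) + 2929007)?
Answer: 28209101817800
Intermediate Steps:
X = 90 (X = -9*(-10) = 90)
D(a, v) = -3368 - 360*a (D(a, v) = -4*(90*a + 842) = -4*(842 + 90*a) = -3368 - 360*a)
(3279197 + 2018859)*((1932226 + D(-1296, -341)) + 2929007) = (3279197 + 2018859)*((1932226 + (-3368 - 360*(-1296))) + 2929007) = 5298056*((1932226 + (-3368 + 466560)) + 2929007) = 5298056*((1932226 + 463192) + 2929007) = 5298056*(2395418 + 2929007) = 5298056*5324425 = 28209101817800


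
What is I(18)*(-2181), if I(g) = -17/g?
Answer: 12359/6 ≈ 2059.8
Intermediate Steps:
I(18)*(-2181) = -17/18*(-2181) = 12359/6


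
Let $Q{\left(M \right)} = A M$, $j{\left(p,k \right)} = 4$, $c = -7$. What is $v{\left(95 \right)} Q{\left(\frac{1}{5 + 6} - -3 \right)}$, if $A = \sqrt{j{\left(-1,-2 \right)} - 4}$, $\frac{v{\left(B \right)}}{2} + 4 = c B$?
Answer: $0$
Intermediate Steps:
$v{\left(B \right)} = -8 - 14 B$ ($v{\left(B \right)} = -8 + 2 \left(- 7 B\right) = -8 - 14 B$)
$A = 0$ ($A = \sqrt{4 - 4} = \sqrt{0} = 0$)
$Q{\left(M \right)} = 0$ ($Q{\left(M \right)} = 0 M = 0$)
$v{\left(95 \right)} Q{\left(\frac{1}{5 + 6} - -3 \right)} = \left(-8 - 1330\right) 0 = \left(-1338\right) 0 = 0$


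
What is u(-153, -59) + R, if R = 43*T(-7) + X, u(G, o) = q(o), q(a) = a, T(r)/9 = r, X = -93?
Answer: -2861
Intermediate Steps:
T(r) = 9*r
u(G, o) = o
R = -2802 (R = 43*(9*(-7)) - 93 = 43*(-63) - 93 = -2709 - 93 = -2802)
u(-153, -59) + R = -59 - 2802 = -2861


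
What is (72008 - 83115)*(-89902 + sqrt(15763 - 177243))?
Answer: 998541514 - 22214*I*sqrt(40370) ≈ 9.9854e+8 - 4.4633e+6*I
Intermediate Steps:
(72008 - 83115)*(-89902 + sqrt(15763 - 177243)) = -11107*(-89902 + sqrt(-161480)) = -11107*(-89902 + 2*I*sqrt(40370)) = 998541514 - 22214*I*sqrt(40370)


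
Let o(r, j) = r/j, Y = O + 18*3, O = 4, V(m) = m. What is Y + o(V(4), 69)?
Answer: 4006/69 ≈ 58.058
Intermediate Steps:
Y = 58 (Y = 4 + 18*3 = 4 + 54 = 58)
Y + o(V(4), 69) = 58 + 4/69 = 4006/69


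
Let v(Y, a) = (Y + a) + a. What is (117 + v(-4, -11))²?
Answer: 8281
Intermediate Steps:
v(Y, a) = Y + 2*a
(117 + v(-4, -11))² = (117 + (-4 + 2*(-11)))² = (117 + (-4 - 22))² = (117 - 26)² = 91² = 8281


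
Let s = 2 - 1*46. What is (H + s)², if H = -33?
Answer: 5929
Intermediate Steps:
s = -44 (s = 2 - 46 = -44)
(H + s)² = (-33 - 44)² = (-77)² = 5929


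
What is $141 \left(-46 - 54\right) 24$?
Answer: $-338400$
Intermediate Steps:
$141 \left(-46 - 54\right) 24 = 141 \left(-100\right) 24 = \left(-14100\right) 24 = -338400$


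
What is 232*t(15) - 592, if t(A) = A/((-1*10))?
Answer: -940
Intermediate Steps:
t(A) = -A/10 (t(A) = A/(-10) = A*(-1/10) = -A/10)
232*t(15) - 592 = 232*(-1/10*15) - 592 = 232*(-3/2) - 592 = -348 - 592 = -940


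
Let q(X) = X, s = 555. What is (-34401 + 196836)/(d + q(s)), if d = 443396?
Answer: 162435/443951 ≈ 0.36588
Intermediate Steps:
(-34401 + 196836)/(d + q(s)) = (-34401 + 196836)/(443396 + 555) = 162435/443951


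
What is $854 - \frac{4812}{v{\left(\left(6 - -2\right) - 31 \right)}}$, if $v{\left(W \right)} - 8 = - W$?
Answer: $\frac{21662}{31} \approx 698.77$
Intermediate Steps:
$v{\left(W \right)} = 8 - W$
$854 - \frac{4812}{v{\left(\left(6 - -2\right) - 31 \right)}} = 854 - \frac{4812}{8 - \left(\left(6 - -2\right) - 31\right)} = 854 - \frac{4812}{8 - \left(\left(6 + 2\right) - 31\right)} = 854 - \frac{4812}{8 - \left(8 - 31\right)} = 854 - \frac{4812}{8 - -23} = 854 - \frac{4812}{8 + 23} = 854 - \frac{4812}{31} = \frac{21662}{31}$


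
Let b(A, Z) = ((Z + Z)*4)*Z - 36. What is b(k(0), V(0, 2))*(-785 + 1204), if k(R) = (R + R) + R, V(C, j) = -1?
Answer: -11732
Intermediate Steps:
k(R) = 3*R (k(R) = 2*R + R = 3*R)
b(A, Z) = -36 + 8*Z**2 (b(A, Z) = ((2*Z)*4)*Z - 36 = (8*Z)*Z - 36 = 8*Z**2 - 36 = -36 + 8*Z**2)
b(k(0), V(0, 2))*(-785 + 1204) = (-36 + 8*(-1)**2)*(-785 + 1204) = (-36 + 8*1)*419 = (-36 + 8)*419 = -28*419 = -11732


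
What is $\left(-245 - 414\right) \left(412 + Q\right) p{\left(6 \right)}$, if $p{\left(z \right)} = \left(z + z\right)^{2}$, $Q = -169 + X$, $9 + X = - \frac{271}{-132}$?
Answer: $- \frac{246405372}{11} \approx -2.24 \cdot 10^{7}$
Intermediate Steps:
$X = - \frac{917}{132}$ ($X = -9 - \frac{271}{-132} = -9 - - \frac{271}{132} = -9 + \frac{271}{132} = - \frac{917}{132} \approx -6.947$)
$Q = - \frac{23225}{132}$ ($Q = -169 - \frac{917}{132} = - \frac{23225}{132} \approx -175.95$)
$p{\left(z \right)} = 4 z^{2}$ ($p{\left(z \right)} = \left(2 z\right)^{2} = 4 z^{2}$)
$\left(-245 - 414\right) \left(412 + Q\right) p{\left(6 \right)} = \left(-245 - 414\right) \left(412 - \frac{23225}{132}\right) 4 \cdot 6^{2} = \left(-659\right) \frac{31159}{132} \cdot 4 \cdot 36 = \left(- \frac{20533781}{132}\right) 144 = - \frac{246405372}{11}$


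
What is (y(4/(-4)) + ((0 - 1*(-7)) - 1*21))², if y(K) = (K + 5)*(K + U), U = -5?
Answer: 1444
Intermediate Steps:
y(K) = (-5 + K)*(5 + K) (y(K) = (K + 5)*(K - 5) = (5 + K)*(-5 + K) = (-5 + K)*(5 + K))
(y(4/(-4)) + ((0 - 1*(-7)) - 1*21))² = ((-25 + (4/(-4))²) + ((0 - 1*(-7)) - 1*21))² = ((-25 + (4*(-¼))²) + ((0 + 7) - 21))² = ((-25 + (-1)²) + (7 - 21))² = ((-25 + 1) - 14)² = (-24 - 14)² = (-38)² = 1444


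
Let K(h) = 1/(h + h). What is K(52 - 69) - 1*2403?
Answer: -81703/34 ≈ -2403.0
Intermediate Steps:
K(h) = 1/(2*h)
K(52 - 69) - 1*2403 = 1/(2*(52 - 69)) - 1*2403 = (½)/(-17) - 2403 = (½)*(-1/17) - 2403 = -1/34 - 2403 = -81703/34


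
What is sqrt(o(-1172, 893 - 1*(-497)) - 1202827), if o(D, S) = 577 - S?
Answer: 2*I*sqrt(300910) ≈ 1097.1*I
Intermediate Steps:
sqrt(o(-1172, 893 - 1*(-497)) - 1202827) = sqrt((577 - (893 - 1*(-497))) - 1202827) = sqrt((577 - (893 + 497)) - 1202827) = sqrt((577 - 1*1390) - 1202827) = sqrt((577 - 1390) - 1202827) = sqrt(-813 - 1202827) = sqrt(-1203640) = 2*I*sqrt(300910)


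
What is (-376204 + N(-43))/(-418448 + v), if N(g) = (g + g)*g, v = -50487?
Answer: 372506/468935 ≈ 0.79437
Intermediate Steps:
N(g) = 2*g² (N(g) = (2*g)*g = 2*g²)
(-376204 + N(-43))/(-418448 + v) = (-376204 + 2*(-43)²)/(-418448 - 50487) = (-376204 + 2*1849)/(-468935) = (-376204 + 3698)*(-1/468935) = -372506*(-1/468935) = 372506/468935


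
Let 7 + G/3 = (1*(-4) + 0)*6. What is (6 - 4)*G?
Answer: -186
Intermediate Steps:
G = -93 (G = -21 + 3*((1*(-4) + 0)*6) = -21 + 3*((-4 + 0)*6) = -21 + 3*(-4*6) = -21 + 3*(-24) = -21 - 72 = -93)
(6 - 4)*G = (6 - 4)*(-93) = 2*(-93) = -186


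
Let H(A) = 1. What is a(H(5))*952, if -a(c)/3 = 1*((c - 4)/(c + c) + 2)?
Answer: -1428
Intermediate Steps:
a(c) = -6 - 3*(-4 + c)/(2*c) (a(c) = -3*((c - 4)/(c + c) + 2) = -3*((-4 + c)/((2*c)) + 2) = -3*((-4 + c)*(1/(2*c)) + 2) = -3*((-4 + c)/(2*c) + 2) = -3*(2 + (-4 + c)/(2*c)) = -6 - 3*(-4 + c)/(2*c))
a(H(5))*952 = (-15/2 + 6/1)*952 = (-15/2 + 6*1)*952 = (-15/2 + 6)*952 = -3/2*952 = -1428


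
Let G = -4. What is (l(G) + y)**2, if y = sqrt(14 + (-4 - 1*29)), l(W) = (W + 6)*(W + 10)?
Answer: (12 + I*sqrt(19))**2 ≈ 125.0 + 104.61*I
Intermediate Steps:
l(W) = (6 + W)*(10 + W)
y = I*sqrt(19) (y = sqrt(14 + (-4 - 29)) = sqrt(14 - 33) = sqrt(-19) = I*sqrt(19) ≈ 4.3589*I)
(l(G) + y)**2 = ((60 + (-4)**2 + 16*(-4)) + I*sqrt(19))**2 = ((60 + 16 - 64) + I*sqrt(19))**2 = (12 + I*sqrt(19))**2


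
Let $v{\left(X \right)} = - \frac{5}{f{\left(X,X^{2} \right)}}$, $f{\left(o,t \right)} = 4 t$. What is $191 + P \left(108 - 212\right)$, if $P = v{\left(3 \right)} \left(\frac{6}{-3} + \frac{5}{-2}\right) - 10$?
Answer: $1166$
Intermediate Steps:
$v{\left(X \right)} = - \frac{5}{4 X^{2}}$
$P = - \frac{75}{8}$ ($P = - \frac{5}{4 \cdot 9} \left(\frac{6}{-3} + \frac{5}{-2}\right) - 10 = \left(- \frac{5}{4}\right) \frac{1}{9} \left(6 \left(- \frac{1}{3}\right) + 5 \left(- \frac{1}{2}\right)\right) - 10 = - \frac{5 \left(-2 - \frac{5}{2}\right)}{36} - 10 = \left(- \frac{5}{36}\right) \left(- \frac{9}{2}\right) - 10 = \frac{5}{8} - 10 = - \frac{75}{8} \approx -9.375$)
$191 + P \left(108 - 212\right) = 191 - \frac{75 \left(108 - 212\right)}{8} = 191 - -975 = 191 + 975 = 1166$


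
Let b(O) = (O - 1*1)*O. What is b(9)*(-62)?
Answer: -4464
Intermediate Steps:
b(O) = O*(-1 + O) (b(O) = (O - 1)*O = (-1 + O)*O = O*(-1 + O))
b(9)*(-62) = (9*(-1 + 9))*(-62) = (9*8)*(-62) = 72*(-62) = -4464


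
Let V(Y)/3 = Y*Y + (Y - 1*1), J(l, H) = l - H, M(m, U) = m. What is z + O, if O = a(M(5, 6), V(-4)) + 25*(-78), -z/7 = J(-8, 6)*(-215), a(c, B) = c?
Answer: -23015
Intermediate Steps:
V(Y) = -3 + 3*Y + 3*Y**2 (V(Y) = 3*(Y*Y + (Y - 1*1)) = 3*(Y**2 + (Y - 1)) = 3*(Y**2 + (-1 + Y)) = 3*(-1 + Y + Y**2) = -3 + 3*Y + 3*Y**2)
z = -21070 (z = -7*(-8 - 1*6)*(-215) = -7*(-8 - 6)*(-215) = -(-98)*(-215) = -7*3010 = -21070)
O = -1945 (O = 5 + 25*(-78) = 5 - 1950 = -1945)
z + O = -21070 - 1945 = -23015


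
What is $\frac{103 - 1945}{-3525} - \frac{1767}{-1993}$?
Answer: $\frac{3299927}{2341775} \approx 1.4092$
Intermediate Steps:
$\frac{103 - 1945}{-3525} - \frac{1767}{-1993} = \left(-1842\right) \left(- \frac{1}{3525}\right) - - \frac{1767}{1993} = \frac{614}{1175} + \frac{1767}{1993} = \frac{3299927}{2341775}$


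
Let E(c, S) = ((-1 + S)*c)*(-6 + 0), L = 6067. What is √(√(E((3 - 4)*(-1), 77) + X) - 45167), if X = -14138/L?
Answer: √(-1662529022663 + 6067*I*√16870446230)/6067 ≈ 0.050367 + 212.53*I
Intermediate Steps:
E(c, S) = -6*c*(-1 + S) (E(c, S) = (c*(-1 + S))*(-6) = -6*c*(-1 + S))
X = -14138/6067 ≈ -2.3303
√(√(E((3 - 4)*(-1), 77) + X) - 45167) = √(√(6*((3 - 4)*(-1))*(1 - 1*77) - 14138/6067) - 45167) = √(√(6*(-1*(-1))*(1 - 77) - 14138/6067) - 45167) = √(√(6*1*(-76) - 14138/6067) - 45167) = √(√(-456 - 14138/6067) - 45167) = √(√(-2780690/6067) - 45167) = √(I*√16870446230/6067 - 45167) = √(-45167 + I*√16870446230/6067)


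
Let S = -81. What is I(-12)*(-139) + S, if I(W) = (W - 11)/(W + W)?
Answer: -5141/24 ≈ -214.21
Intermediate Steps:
I(W) = (-11 + W)/(2*W) (I(W) = (-11 + W)/((2*W)) = (-11 + W)*(1/(2*W)) = (-11 + W)/(2*W))
I(-12)*(-139) + S = ((1/2)*(-11 - 12)/(-12))*(-139) - 81 = ((1/2)*(-1/12)*(-23))*(-139) - 81 = (23/24)*(-139) - 81 = -3197/24 - 81 = -5141/24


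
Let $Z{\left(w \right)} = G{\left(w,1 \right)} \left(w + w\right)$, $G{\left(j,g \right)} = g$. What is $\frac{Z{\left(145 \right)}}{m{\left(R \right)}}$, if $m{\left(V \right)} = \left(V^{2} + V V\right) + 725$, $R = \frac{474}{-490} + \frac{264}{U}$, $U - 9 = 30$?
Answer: $\frac{2941825250}{8037510007} \approx 0.36601$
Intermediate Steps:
$U = 39$ ($U = 9 + 30 = 39$)
$R = \frac{18479}{3185}$ ($R = \frac{474}{-490} + \frac{264}{39} = 474 \left(- \frac{1}{490}\right) + 264 \cdot \frac{1}{39} = - \frac{237}{245} + \frac{88}{13} = \frac{18479}{3185} \approx 5.8019$)
$Z{\left(w \right)} = 2 w$ ($Z{\left(w \right)} = 1 \left(w + w\right) = 1 \cdot 2 w = 2 w$)
$m{\left(V \right)} = 725 + 2 V^{2}$ ($m{\left(V \right)} = \left(V^{2} + V^{2}\right) + 725 = 2 V^{2} + 725 = 725 + 2 V^{2}$)
$\frac{Z{\left(145 \right)}}{m{\left(R \right)}} = \frac{2 \cdot 145}{725 + 2 \left(\frac{18479}{3185}\right)^{2}} = \frac{290}{725 + 2 \cdot \frac{341473441}{10144225}} = \frac{290}{725 + \frac{682946882}{10144225}} = \frac{290}{\frac{8037510007}{10144225}} = 290 \cdot \frac{10144225}{8037510007} = \frac{2941825250}{8037510007}$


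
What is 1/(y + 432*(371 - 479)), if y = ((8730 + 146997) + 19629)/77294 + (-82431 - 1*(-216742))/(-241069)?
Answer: -9316593643/434659047277243 ≈ -2.1434e-5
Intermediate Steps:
y = 15945730565/9316593643 (y = (155727 + 19629)*(1/77294) + (-82431 + 216742)*(-1/241069) = 175356*(1/77294) + 134311*(-1/241069) = 87678/38647 - 134311/241069 = 15945730565/9316593643 ≈ 1.7115)
1/(y + 432*(371 - 479)) = 1/(15945730565/9316593643 + 432*(371 - 479)) = 1/(15945730565/9316593643 + 432*(-108)) = 1/(15945730565/9316593643 - 46656) = 1/(-434659047277243/9316593643) = -9316593643/434659047277243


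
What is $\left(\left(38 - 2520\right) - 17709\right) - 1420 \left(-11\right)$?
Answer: $-4571$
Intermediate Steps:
$\left(\left(38 - 2520\right) - 17709\right) - 1420 \left(-11\right) = \left(\left(38 - 2520\right) - 17709\right) - -15620 = \left(-2482 - 17709\right) + 15620 = -20191 + 15620 = -4571$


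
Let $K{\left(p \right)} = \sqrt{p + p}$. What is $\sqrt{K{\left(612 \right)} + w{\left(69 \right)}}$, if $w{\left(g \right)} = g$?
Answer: $\sqrt{69 + 6 \sqrt{34}} \approx 10.197$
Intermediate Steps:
$K{\left(p \right)} = \sqrt{2} \sqrt{p}$ ($K{\left(p \right)} = \sqrt{2 p} = \sqrt{2} \sqrt{p}$)
$\sqrt{K{\left(612 \right)} + w{\left(69 \right)}} = \sqrt{\sqrt{2} \sqrt{612} + 69} = \sqrt{\sqrt{2} \cdot 6 \sqrt{17} + 69} = \sqrt{6 \sqrt{34} + 69} = \sqrt{69 + 6 \sqrt{34}}$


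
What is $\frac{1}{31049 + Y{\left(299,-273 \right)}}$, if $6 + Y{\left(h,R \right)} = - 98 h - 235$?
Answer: $\frac{1}{1506} \approx 0.00066401$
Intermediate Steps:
$Y{\left(h,R \right)} = -241 - 98 h$ ($Y{\left(h,R \right)} = -6 - \left(235 + 98 h\right) = -241 - 98 h$)
$\frac{1}{31049 + Y{\left(299,-273 \right)}} = \frac{1}{31049 - 29543} = \frac{1}{1506}$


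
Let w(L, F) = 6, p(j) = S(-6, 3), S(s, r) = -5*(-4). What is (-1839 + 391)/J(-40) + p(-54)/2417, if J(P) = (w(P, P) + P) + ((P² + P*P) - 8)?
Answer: -1718328/3816443 ≈ -0.45024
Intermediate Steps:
S(s, r) = 20
p(j) = 20
J(P) = -2 + P + 2*P² (J(P) = (6 + P) + ((P² + P*P) - 8) = (6 + P) + ((P² + P²) - 8) = (6 + P) + (2*P² - 8) = (6 + P) + (-8 + 2*P²) = -2 + P + 2*P²)
(-1839 + 391)/J(-40) + p(-54)/2417 = (-1839 + 391)/(-2 - 40 + 2*(-40)²) + 20/2417 = -1448/(-2 - 40 + 2*1600) + 20*(1/2417) = -1448/(-2 - 40 + 3200) + 20/2417 = -1448/3158 + 20/2417 = -1448*1/3158 + 20/2417 = -724/1579 + 20/2417 = -1718328/3816443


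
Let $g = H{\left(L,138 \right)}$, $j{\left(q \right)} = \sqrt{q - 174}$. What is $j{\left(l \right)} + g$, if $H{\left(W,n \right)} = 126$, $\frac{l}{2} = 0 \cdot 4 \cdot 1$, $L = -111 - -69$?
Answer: $126 + i \sqrt{174} \approx 126.0 + 13.191 i$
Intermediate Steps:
$L = -42$ ($L = -111 + 69 = -42$)
$l = 0$ ($l = 2 \cdot 0 \cdot 4 \cdot 1 = 2 \cdot 0 \cdot 1 = 2 \cdot 0 = 0$)
$j{\left(q \right)} = \sqrt{-174 + q}$
$g = 126$
$j{\left(l \right)} + g = \sqrt{-174 + 0} + 126 = \sqrt{-174} + 126 = i \sqrt{174} + 126 = 126 + i \sqrt{174}$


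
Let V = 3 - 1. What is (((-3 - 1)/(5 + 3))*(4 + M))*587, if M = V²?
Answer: -2348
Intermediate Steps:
V = 2
M = 4 (M = 2² = 4)
(((-3 - 1)/(5 + 3))*(4 + M))*587 = (((-3 - 1)/(5 + 3))*(4 + 4))*587 = (-4/8*8)*587 = (-4*⅛*8)*587 = -½*8*587 = -4*587 = -2348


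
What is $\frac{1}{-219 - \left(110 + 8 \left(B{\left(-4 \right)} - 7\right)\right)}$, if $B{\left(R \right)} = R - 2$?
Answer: $- \frac{1}{225} \approx -0.0044444$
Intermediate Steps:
$B{\left(R \right)} = -2 + R$
$\frac{1}{-219 - \left(110 + 8 \left(B{\left(-4 \right)} - 7\right)\right)} = \frac{1}{-219 - \left(110 + 8 \left(\left(-2 - 4\right) - 7\right)\right)} = \frac{1}{-219 - \left(110 + 8 \left(-6 - 7\right)\right)} = \frac{1}{-219 - 6} = \frac{1}{-225} = - \frac{1}{225}$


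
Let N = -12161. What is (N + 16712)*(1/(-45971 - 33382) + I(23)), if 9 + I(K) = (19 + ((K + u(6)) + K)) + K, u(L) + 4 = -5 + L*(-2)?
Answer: 6981951541/26451 ≈ 2.6396e+5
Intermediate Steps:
u(L) = -9 - 2*L (u(L) = -4 + (-5 + L*(-2)) = -4 + (-5 - 2*L) = -9 - 2*L)
I(K) = -11 + 3*K (I(K) = -9 + ((19 + ((K + (-9 - 2*6)) + K)) + K) = -9 + ((19 + ((K + (-9 - 12)) + K)) + K) = -9 + ((19 + ((K - 21) + K)) + K) = -9 + ((19 + ((-21 + K) + K)) + K) = -9 + ((19 + (-21 + 2*K)) + K) = -9 + ((-2 + 2*K) + K) = -9 + (-2 + 3*K) = -11 + 3*K)
(N + 16712)*(1/(-45971 - 33382) + I(23)) = (-12161 + 16712)*(1/(-45971 - 33382) + (-11 + 3*23)) = 4551*(1/(-79353) + (-11 + 69)) = 4551*(-1/79353 + 58) = 4551*(4602473/79353) = 6981951541/26451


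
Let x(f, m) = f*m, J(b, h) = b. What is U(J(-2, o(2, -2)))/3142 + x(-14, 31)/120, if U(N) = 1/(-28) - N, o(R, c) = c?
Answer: -4771873/1319640 ≈ -3.6160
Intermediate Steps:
U(N) = -1/28 - N
U(J(-2, o(2, -2)))/3142 + x(-14, 31)/120 = (-1/28 - 1*(-2))/3142 - 14*31/120 = (-1/28 + 2)*(1/3142) - 434*1/120 = (55/28)*(1/3142) - 217/60 = 55/87976 - 217/60 = -4771873/1319640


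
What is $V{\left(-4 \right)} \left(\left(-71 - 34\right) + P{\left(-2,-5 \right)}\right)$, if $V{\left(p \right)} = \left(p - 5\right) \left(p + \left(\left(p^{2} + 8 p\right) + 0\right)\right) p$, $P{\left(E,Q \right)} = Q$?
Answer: $79200$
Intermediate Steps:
$V{\left(p \right)} = p \left(-5 + p\right) \left(p^{2} + 9 p\right)$ ($V{\left(p \right)} = \left(-5 + p\right) \left(p + \left(p^{2} + 8 p\right)\right) p = \left(-5 + p\right) \left(p^{2} + 9 p\right) p = p \left(-5 + p\right) \left(p^{2} + 9 p\right)$)
$V{\left(-4 \right)} \left(\left(-71 - 34\right) + P{\left(-2,-5 \right)}\right) = \left(-4\right)^{2} \left(-45 + \left(-4\right)^{2} + 4 \left(-4\right)\right) \left(\left(-71 - 34\right) - 5\right) = 16 \left(-45 + 16 - 16\right) \left(-105 - 5\right) = 16 \left(-45\right) \left(-110\right) = \left(-720\right) \left(-110\right) = 79200$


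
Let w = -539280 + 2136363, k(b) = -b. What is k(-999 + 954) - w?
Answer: -1597038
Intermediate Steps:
w = 1597083
k(-999 + 954) - w = -(-999 + 954) - 1*1597083 = -1*(-45) - 1597083 = 45 - 1597083 = -1597038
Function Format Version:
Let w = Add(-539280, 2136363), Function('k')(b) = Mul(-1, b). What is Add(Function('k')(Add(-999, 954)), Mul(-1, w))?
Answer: -1597038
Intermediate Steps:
w = 1597083
Add(Function('k')(Add(-999, 954)), Mul(-1, w)) = Add(Mul(-1, Add(-999, 954)), Mul(-1, 1597083)) = Add(Mul(-1, -45), -1597083) = Add(45, -1597083) = -1597038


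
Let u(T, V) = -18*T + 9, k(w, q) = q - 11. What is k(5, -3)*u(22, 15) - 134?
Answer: 5284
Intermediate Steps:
k(w, q) = -11 + q
u(T, V) = 9 - 18*T
k(5, -3)*u(22, 15) - 134 = (-11 - 3)*(9 - 18*22) - 134 = -14*(9 - 396) - 134 = -14*(-387) - 134 = 5418 - 134 = 5284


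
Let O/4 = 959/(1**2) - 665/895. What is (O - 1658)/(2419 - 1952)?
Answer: 389330/83593 ≈ 4.6574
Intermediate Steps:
O = 686112/179 (O = 4*(959/(1**2) - 665/895) = 4*(959/1 - 665*1/895) = 4*(959*1 - 133/179) = 4*(959 - 133/179) = 4*(171528/179) = 686112/179 ≈ 3833.0)
(O - 1658)/(2419 - 1952) = (686112/179 - 1658)/(2419 - 1952) = (389330/179)/467 = (389330/179)*(1/467) = 389330/83593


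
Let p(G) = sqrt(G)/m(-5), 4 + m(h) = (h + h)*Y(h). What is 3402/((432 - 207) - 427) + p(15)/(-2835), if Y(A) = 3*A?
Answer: -1701/101 - sqrt(15)/413910 ≈ -16.842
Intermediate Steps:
m(h) = -4 + 6*h**2 (m(h) = -4 + (h + h)*(3*h) = -4 + (2*h)*(3*h) = -4 + 6*h**2)
p(G) = sqrt(G)/146 (p(G) = sqrt(G)/(-4 + 6*(-5)**2) = sqrt(G)/(-4 + 6*25) = sqrt(G)/(-4 + 150) = sqrt(G)/146)
3402/((432 - 207) - 427) + p(15)/(-2835) = 3402/((432 - 207) - 427) + (sqrt(15)/146)/(-2835) = 3402/(225 - 427) + (sqrt(15)/146)*(-1/2835) = 3402/(-202) - sqrt(15)/413910 = 3402*(-1/202) - sqrt(15)/413910 = -1701/101 - sqrt(15)/413910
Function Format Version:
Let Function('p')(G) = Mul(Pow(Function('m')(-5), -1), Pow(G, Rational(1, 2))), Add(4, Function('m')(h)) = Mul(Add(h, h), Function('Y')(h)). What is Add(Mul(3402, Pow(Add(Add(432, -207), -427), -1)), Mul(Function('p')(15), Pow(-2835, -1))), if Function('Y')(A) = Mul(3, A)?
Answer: Add(Rational(-1701, 101), Mul(Rational(-1, 413910), Pow(15, Rational(1, 2)))) ≈ -16.842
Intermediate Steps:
Function('m')(h) = Add(-4, Mul(6, Pow(h, 2))) (Function('m')(h) = Add(-4, Mul(Add(h, h), Mul(3, h))) = Add(-4, Mul(Mul(2, h), Mul(3, h))) = Add(-4, Mul(6, Pow(h, 2))))
Function('p')(G) = Mul(Rational(1, 146), Pow(G, Rational(1, 2))) (Function('p')(G) = Mul(Pow(Add(-4, Mul(6, Pow(-5, 2))), -1), Pow(G, Rational(1, 2))) = Mul(Pow(Add(-4, Mul(6, 25)), -1), Pow(G, Rational(1, 2))) = Mul(Pow(Add(-4, 150), -1), Pow(G, Rational(1, 2))) = Mul(Pow(146, -1), Pow(G, Rational(1, 2))) = Mul(Rational(1, 146), Pow(G, Rational(1, 2))))
Add(Mul(3402, Pow(Add(Add(432, -207), -427), -1)), Mul(Function('p')(15), Pow(-2835, -1))) = Add(Mul(3402, Pow(Add(Add(432, -207), -427), -1)), Mul(Mul(Rational(1, 146), Pow(15, Rational(1, 2))), Pow(-2835, -1))) = Add(Mul(3402, Pow(Add(225, -427), -1)), Mul(Mul(Rational(1, 146), Pow(15, Rational(1, 2))), Rational(-1, 2835))) = Add(Mul(3402, Pow(-202, -1)), Mul(Rational(-1, 413910), Pow(15, Rational(1, 2)))) = Add(Mul(3402, Rational(-1, 202)), Mul(Rational(-1, 413910), Pow(15, Rational(1, 2)))) = Add(Rational(-1701, 101), Mul(Rational(-1, 413910), Pow(15, Rational(1, 2))))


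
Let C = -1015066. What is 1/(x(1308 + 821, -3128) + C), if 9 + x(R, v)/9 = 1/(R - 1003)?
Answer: -1126/1143055513 ≈ -9.8508e-7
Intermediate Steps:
x(R, v) = -81 + 9/(-1003 + R) (x(R, v) = -81 + 9/(R - 1003) = -81 + 9/(-1003 + R))
1/(x(1308 + 821, -3128) + C) = 1/(9*(9028 - 9*(1308 + 821))/(-1003 + (1308 + 821)) - 1015066) = 1/(9*(9028 - 9*2129)/(-1003 + 2129) - 1015066) = 1/(9*(9028 - 19161)/1126 - 1015066) = 1/(9*(1/1126)*(-10133) - 1015066) = 1/(-91197/1126 - 1015066) = 1/(-1143055513/1126) = -1126/1143055513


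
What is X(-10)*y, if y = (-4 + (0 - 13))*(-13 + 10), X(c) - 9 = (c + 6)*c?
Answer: 2499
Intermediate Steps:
X(c) = 9 + c*(6 + c) (X(c) = 9 + (c + 6)*c = 9 + (6 + c)*c = 9 + c*(6 + c))
y = 51 (y = (-4 - 13)*(-3) = -17*(-3) = 51)
X(-10)*y = (9 + (-10)² + 6*(-10))*51 = (9 + 100 - 60)*51 = 49*51 = 2499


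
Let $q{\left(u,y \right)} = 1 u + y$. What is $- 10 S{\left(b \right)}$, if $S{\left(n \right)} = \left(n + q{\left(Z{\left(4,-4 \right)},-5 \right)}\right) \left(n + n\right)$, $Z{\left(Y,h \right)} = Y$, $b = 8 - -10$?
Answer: $-6120$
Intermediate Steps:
$b = 18$ ($b = 8 + 10 = 18$)
$q{\left(u,y \right)} = u + y$
$S{\left(n \right)} = 2 n \left(-1 + n\right)$ ($S{\left(n \right)} = \left(n + \left(4 - 5\right)\right) \left(n + n\right) = \left(n - 1\right) 2 n = \left(-1 + n\right) 2 n = 2 n \left(-1 + n\right)$)
$- 10 S{\left(b \right)} = - 10 \cdot 2 \cdot 18 \left(-1 + 18\right) = - 10 \cdot 2 \cdot 18 \cdot 17 = \left(-10\right) 612 = -6120$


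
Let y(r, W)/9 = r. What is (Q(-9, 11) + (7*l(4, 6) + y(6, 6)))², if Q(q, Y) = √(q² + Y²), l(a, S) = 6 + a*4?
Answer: (208 + √202)² ≈ 49379.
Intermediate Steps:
l(a, S) = 6 + 4*a
y(r, W) = 9*r
Q(q, Y) = √(Y² + q²)
(Q(-9, 11) + (7*l(4, 6) + y(6, 6)))² = (√(11² + (-9)²) + (7*(6 + 4*4) + 9*6))² = (√(121 + 81) + (7*(6 + 16) + 54))² = (√202 + (7*22 + 54))² = (√202 + (154 + 54))² = (√202 + 208)² = (208 + √202)²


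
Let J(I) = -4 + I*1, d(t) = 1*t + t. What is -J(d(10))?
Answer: -16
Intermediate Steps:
d(t) = 2*t (d(t) = t + t = 2*t)
J(I) = -4 + I
-J(d(10)) = -(-4 + 2*10) = -(-4 + 20) = -1*16 = -16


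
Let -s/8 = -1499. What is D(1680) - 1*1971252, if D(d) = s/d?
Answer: -413961421/210 ≈ -1.9712e+6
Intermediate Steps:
s = 11992 (s = -8*(-1499) = 11992)
D(d) = 11992/d
D(1680) - 1*1971252 = 11992/1680 - 1*1971252 = 11992*(1/1680) - 1971252 = 1499/210 - 1971252 = -413961421/210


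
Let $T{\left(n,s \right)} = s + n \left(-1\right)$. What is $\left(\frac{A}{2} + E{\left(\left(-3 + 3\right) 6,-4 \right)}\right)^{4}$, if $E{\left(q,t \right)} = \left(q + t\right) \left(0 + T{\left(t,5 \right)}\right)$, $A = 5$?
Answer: $\frac{20151121}{16} \approx 1.2594 \cdot 10^{6}$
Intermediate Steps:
$T{\left(n,s \right)} = s - n$
$E{\left(q,t \right)} = \left(5 - t\right) \left(q + t\right)$ ($E{\left(q,t \right)} = \left(q + t\right) \left(0 - \left(-5 + t\right)\right) = \left(q + t\right) \left(5 - t\right) = \left(5 - t\right) \left(q + t\right)$)
$\left(\frac{A}{2} + E{\left(\left(-3 + 3\right) 6,-4 \right)}\right)^{4} = \left(\frac{5}{2} - \left(-5 - 4\right) \left(\left(-3 + 3\right) 6 - 4\right)\right)^{4} = \left(5 \cdot \frac{1}{2} - - 9 \left(0 \cdot 6 - 4\right)\right)^{4} = \left(\frac{5}{2} - - 9 \left(0 - 4\right)\right)^{4} = \left(\frac{5}{2} - \left(-9\right) \left(-4\right)\right)^{4} = \left(\frac{5}{2} - 36\right)^{4} = \left(- \frac{67}{2}\right)^{4} = \frac{20151121}{16}$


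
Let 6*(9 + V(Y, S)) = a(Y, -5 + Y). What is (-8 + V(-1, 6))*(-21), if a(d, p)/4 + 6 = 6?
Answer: 357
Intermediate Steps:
a(d, p) = 0 (a(d, p) = -24 + 4*6 = -24 + 24 = 0)
V(Y, S) = -9 (V(Y, S) = -9 + (⅙)*0 = -9 + 0 = -9)
(-8 + V(-1, 6))*(-21) = (-8 - 9)*(-21) = -17*(-21) = 357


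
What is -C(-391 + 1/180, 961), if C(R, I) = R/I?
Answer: 70379/172980 ≈ 0.40686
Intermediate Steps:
-C(-391 + 1/180, 961) = -(-391 + 1/180)/961 = -(-70379)/(180*961) = -1*(-70379/172980) = 70379/172980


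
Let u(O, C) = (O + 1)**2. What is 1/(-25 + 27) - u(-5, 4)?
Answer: -31/2 ≈ -15.500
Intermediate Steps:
u(O, C) = (1 + O)**2
1/(-25 + 27) - u(-5, 4) = 1/(-25 + 27) - (1 - 5)**2 = 1/2 - 1*(-4)**2 = 1/2 - 1*16 = 1/2 - 16 = -31/2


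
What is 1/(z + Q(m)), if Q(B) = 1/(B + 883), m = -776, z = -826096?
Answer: -107/88392271 ≈ -1.2105e-6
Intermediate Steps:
Q(B) = 1/(883 + B)
1/(z + Q(m)) = 1/(-826096 + 1/(883 - 776)) = 1/(-826096 + 1/107) = 1/(-88392271/107) = -107/88392271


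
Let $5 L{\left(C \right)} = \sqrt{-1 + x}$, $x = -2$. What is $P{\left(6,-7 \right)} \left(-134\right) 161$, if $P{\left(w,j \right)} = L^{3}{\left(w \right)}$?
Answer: $\frac{64722 i \sqrt{3}}{125} \approx 896.81 i$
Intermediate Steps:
$L{\left(C \right)} = \frac{i \sqrt{3}}{5}$ ($L{\left(C \right)} = \frac{\sqrt{-1 - 2}}{5} = \frac{\sqrt{-3}}{5} = \frac{i \sqrt{3}}{5}$)
$P{\left(w,j \right)} = - \frac{3 i \sqrt{3}}{125}$ ($P{\left(w,j \right)} = \left(\frac{i \sqrt{3}}{5}\right)^{3} = - \frac{3 i \sqrt{3}}{125}$)
$P{\left(6,-7 \right)} \left(-134\right) 161 = - \frac{3 i \sqrt{3}}{125} \left(-134\right) 161 = \frac{402 i \sqrt{3}}{125} \cdot 161 = \frac{64722 i \sqrt{3}}{125}$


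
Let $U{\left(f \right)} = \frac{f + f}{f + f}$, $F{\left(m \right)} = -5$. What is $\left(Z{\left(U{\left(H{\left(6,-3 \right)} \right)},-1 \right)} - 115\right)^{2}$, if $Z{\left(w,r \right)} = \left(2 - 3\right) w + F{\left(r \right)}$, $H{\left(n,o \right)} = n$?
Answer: $14641$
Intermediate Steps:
$U{\left(f \right)} = 1$ ($U{\left(f \right)} = \frac{2 f}{2 f} = 2 f \frac{1}{2 f} = 1$)
$Z{\left(w,r \right)} = -5 - w$ ($Z{\left(w,r \right)} = \left(2 - 3\right) w - 5 = - w - 5 = -5 - w$)
$\left(Z{\left(U{\left(H{\left(6,-3 \right)} \right)},-1 \right)} - 115\right)^{2} = \left(\left(-5 - 1\right) - 115\right)^{2} = \left(-6 - 115\right)^{2} = \left(-121\right)^{2} = 14641$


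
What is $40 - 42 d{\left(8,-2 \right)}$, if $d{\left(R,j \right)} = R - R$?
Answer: $40$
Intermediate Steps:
$d{\left(R,j \right)} = 0$
$40 - 42 d{\left(8,-2 \right)} = 40 - 0 = 40 + 0 = 40$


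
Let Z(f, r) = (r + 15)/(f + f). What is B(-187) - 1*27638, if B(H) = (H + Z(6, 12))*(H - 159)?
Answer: 72571/2 ≈ 36286.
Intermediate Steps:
Z(f, r) = (15 + r)/(2*f) (Z(f, r) = (15 + r)/((2*f)) = (15 + r)*(1/(2*f)) = (15 + r)/(2*f))
B(H) = (-159 + H)*(9/4 + H) (B(H) = (H + (½)*(15 + 12)/6)*(H - 159) = (H + (½)*(⅙)*27)*(-159 + H) = (H + 9/4)*(-159 + H) = (9/4 + H)*(-159 + H) = (-159 + H)*(9/4 + H))
B(-187) - 1*27638 = (-1431/4 + (-187)² - 627/4*(-187)) - 1*27638 = (-1431/4 + 34969 + 117249/4) - 27638 = 127847/2 - 27638 = 72571/2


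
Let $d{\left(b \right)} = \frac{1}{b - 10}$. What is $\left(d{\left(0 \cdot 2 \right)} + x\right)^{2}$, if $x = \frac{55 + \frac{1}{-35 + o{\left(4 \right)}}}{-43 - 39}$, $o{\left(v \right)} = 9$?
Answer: $\frac{67420521}{113635600} \approx 0.5933$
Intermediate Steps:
$d{\left(b \right)} = \frac{1}{-10 + b}$
$x = - \frac{1429}{2132}$ ($x = \frac{55 + \frac{1}{-35 + 9}}{-43 - 39} = \frac{55 + \frac{1}{-26}}{-82} = \left(55 - \frac{1}{26}\right) \left(- \frac{1}{82}\right) = \frac{1429}{26} \left(- \frac{1}{82}\right) = - \frac{1429}{2132} \approx -0.67026$)
$\left(d{\left(0 \cdot 2 \right)} + x\right)^{2} = \left(\frac{1}{-10 + 0 \cdot 2} - \frac{1429}{2132}\right)^{2} = \left(\frac{1}{-10 + 0} - \frac{1429}{2132}\right)^{2} = \left(\frac{1}{-10} - \frac{1429}{2132}\right)^{2} = \left(- \frac{1}{10} - \frac{1429}{2132}\right)^{2} = \left(- \frac{8211}{10660}\right)^{2} = \frac{67420521}{113635600}$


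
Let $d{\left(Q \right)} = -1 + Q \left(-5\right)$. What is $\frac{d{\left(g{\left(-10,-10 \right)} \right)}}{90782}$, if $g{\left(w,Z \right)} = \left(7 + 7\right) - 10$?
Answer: $- \frac{21}{90782} \approx -0.00023132$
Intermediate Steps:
$g{\left(w,Z \right)} = 4$ ($g{\left(w,Z \right)} = 14 - 10 = 4$)
$d{\left(Q \right)} = -1 - 5 Q$
$\frac{d{\left(g{\left(-10,-10 \right)} \right)}}{90782} = \frac{-1 - 20}{90782} = \left(-1 - 20\right) \frac{1}{90782} = \left(-21\right) \frac{1}{90782} = - \frac{21}{90782}$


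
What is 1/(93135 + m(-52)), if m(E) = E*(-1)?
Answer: 1/93187 ≈ 1.0731e-5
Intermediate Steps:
m(E) = -E
1/(93135 + m(-52)) = 1/(93135 - 1*(-52)) = 1/(93135 + 52) = 1/93187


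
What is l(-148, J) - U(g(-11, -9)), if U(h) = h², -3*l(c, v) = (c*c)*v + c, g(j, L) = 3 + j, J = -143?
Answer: 1044076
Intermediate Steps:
l(c, v) = -c/3 - v*c²/3 (l(c, v) = -((c*c)*v + c)/3 = -(c²*v + c)/3 = -(v*c² + c)/3 = -(c + v*c²)/3 = -c/3 - v*c²/3)
l(-148, J) - U(g(-11, -9)) = -⅓*(-148)*(1 - 148*(-143)) - (3 - 11)² = -⅓*(-148)*(1 + 21164) - 1*(-8)² = -⅓*(-148)*21165 - 1*64 = 1044140 - 64 = 1044076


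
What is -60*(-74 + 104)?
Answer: -1800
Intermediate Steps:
-60*(-74 + 104) = -60*30 = -1800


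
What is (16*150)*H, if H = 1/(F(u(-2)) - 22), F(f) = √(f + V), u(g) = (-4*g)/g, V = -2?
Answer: -5280/49 - 240*I*√6/49 ≈ -107.76 - 11.997*I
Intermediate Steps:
u(g) = -4
F(f) = √(-2 + f) (F(f) = √(f - 2) = √(-2 + f))
H = 1/(-22 + I*√6) (H = 1/(√(-2 - 4) - 22) = 1/(√(-6) - 22) = 1/(I*√6 - 22) = 1/(-22 + I*√6) ≈ -0.044898 - 0.004999*I)
(16*150)*H = (16*150)*(-11/245 - I*√6/490) = 2400*(-11/245 - I*√6/490) = -5280/49 - 240*I*√6/49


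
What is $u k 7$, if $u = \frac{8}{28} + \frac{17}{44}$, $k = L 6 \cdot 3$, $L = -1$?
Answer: $- \frac{1863}{22} \approx -84.682$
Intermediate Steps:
$k = -18$ ($k = \left(-1\right) 6 \cdot 3 = \left(-6\right) 3 = -18$)
$u = \frac{207}{308}$ ($u = 8 \cdot \frac{1}{28} + 17 \cdot \frac{1}{44} = \frac{2}{7} + \frac{17}{44} = \frac{207}{308} \approx 0.67208$)
$u k 7 = \frac{207}{308} \left(-18\right) 7 = \left(- \frac{1863}{154}\right) 7 = - \frac{1863}{22}$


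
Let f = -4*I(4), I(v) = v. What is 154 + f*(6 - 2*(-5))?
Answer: -102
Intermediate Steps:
f = -16 (f = -4*4 = -16)
154 + f*(6 - 2*(-5)) = 154 - 16*(6 - 2*(-5)) = 154 - 16*(6 + 10) = 154 - 16*16 = 154 - 256 = -102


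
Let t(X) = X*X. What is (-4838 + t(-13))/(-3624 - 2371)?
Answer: 4669/5995 ≈ 0.77882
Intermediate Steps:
t(X) = X**2
(-4838 + t(-13))/(-3624 - 2371) = (-4838 + (-13)**2)/(-3624 - 2371) = (-4838 + 169)/(-5995) = -4669*(-1/5995) = 4669/5995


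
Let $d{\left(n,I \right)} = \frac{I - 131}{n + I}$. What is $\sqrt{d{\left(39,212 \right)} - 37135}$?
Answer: $\frac{2 i \sqrt{584880451}}{251} \approx 192.7 i$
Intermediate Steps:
$d{\left(n,I \right)} = \frac{-131 + I}{I + n}$
$\sqrt{d{\left(39,212 \right)} - 37135} = \sqrt{\frac{-131 + 212}{212 + 39} - 37135} = \sqrt{\frac{1}{251} \cdot 81 - 37135} = \sqrt{\frac{81}{251} - 37135} = \sqrt{- \frac{9320804}{251}} = \frac{2 i \sqrt{584880451}}{251}$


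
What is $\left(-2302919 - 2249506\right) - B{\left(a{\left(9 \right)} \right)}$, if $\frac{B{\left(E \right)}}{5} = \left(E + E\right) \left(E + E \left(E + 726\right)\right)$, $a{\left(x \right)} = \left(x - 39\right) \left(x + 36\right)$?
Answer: $11349622575$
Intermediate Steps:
$a{\left(x \right)} = \left(-39 + x\right) \left(36 + x\right)$
$B{\left(E \right)} = 10 E \left(E + E \left(726 + E\right)\right)$ ($B{\left(E \right)} = 5 \left(E + E\right) \left(E + E \left(E + 726\right)\right) = 5 \cdot 2 E \left(E + E \left(726 + E\right)\right) = 10 E \left(E + E \left(726 + E\right)\right)$)
$\left(-2302919 - 2249506\right) - B{\left(a{\left(9 \right)} \right)} = \left(-2302919 - 2249506\right) - 10 \left(-1404 + 9^{2} - 27\right)^{2} \left(727 - \left(1431 - 81\right)\right) = -4552425 - 10 \left(-1404 + 81 - 27\right)^{2} \left(727 - 1350\right) = -4552425 - 10 \left(-1350\right)^{2} \left(727 - 1350\right) = -4552425 - 10 \cdot 1822500 \left(-623\right) = -4552425 - -11354175000 = -4552425 + 11354175000 = 11349622575$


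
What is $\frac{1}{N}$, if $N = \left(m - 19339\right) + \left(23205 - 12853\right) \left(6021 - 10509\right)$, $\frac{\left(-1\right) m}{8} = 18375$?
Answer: $- \frac{1}{46626115} \approx -2.1447 \cdot 10^{-8}$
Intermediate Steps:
$m = -147000$ ($m = \left(-8\right) 18375 = -147000$)
$N = -46626115$ ($N = \left(-147000 - 19339\right) + \left(23205 - 12853\right) \left(6021 - 10509\right) = -166339 + 10352 \left(-4488\right) = -166339 - 46459776 = -46626115$)
$\frac{1}{N} = \frac{1}{-46626115} = - \frac{1}{46626115}$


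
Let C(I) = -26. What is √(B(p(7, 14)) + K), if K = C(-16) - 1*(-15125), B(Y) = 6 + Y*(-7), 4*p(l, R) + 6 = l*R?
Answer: 4*√934 ≈ 122.25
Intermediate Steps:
p(l, R) = -3/2 + R*l/4 (p(l, R) = -3/2 + (l*R)/4 = -3/2 + (R*l)/4 = -3/2 + R*l/4)
B(Y) = 6 - 7*Y
K = 15099 (K = -26 - 1*(-15125) = -26 + 15125 = 15099)
√(B(p(7, 14)) + K) = √((6 - 7*(-3/2 + (¼)*14*7)) + 15099) = √((6 - 7*(-3/2 + 49/2)) + 15099) = √((6 - 7*23) + 15099) = √((6 - 161) + 15099) = √(-155 + 15099) = √14944 = 4*√934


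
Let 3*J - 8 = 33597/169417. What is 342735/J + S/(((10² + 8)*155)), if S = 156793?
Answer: 2916248879530769/23250738420 ≈ 1.2543e+5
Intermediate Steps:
J = 1388933/508251 (J = 8/3 + (33597/169417)/3 = 8/3 + (33597*(1/169417))/3 = 8/3 + (⅓)*(33597/169417) = 8/3 + 11199/169417 = 1388933/508251 ≈ 2.7328)
342735/J + S/(((10² + 8)*155)) = 342735/(1388933/508251) + 156793/(((10² + 8)*155)) = 342735*(508251/1388933) + 156793/(((100 + 8)*155)) = 174195406485/1388933 + 156793/((108*155)) = 174195406485/1388933 + 156793/16740 = 2916248879530769/23250738420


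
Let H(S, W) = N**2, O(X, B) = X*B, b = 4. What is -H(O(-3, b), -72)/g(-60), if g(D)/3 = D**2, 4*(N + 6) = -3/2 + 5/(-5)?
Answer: -2809/691200 ≈ -0.0040639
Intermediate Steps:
O(X, B) = B*X
N = -53/8 (N = -6 + (-3/2 + 5/(-5))/4 = -6 + (-3*1/2 + 5*(-1/5))/4 = -6 + (-3/2 - 1)/4 = -6 + (1/4)*(-5/2) = -6 - 5/8 = -53/8 ≈ -6.6250)
g(D) = 3*D**2
H(S, W) = 2809/64 (H(S, W) = (-53/8)**2 = 2809/64)
-H(O(-3, b), -72)/g(-60) = -2809/(64*(3*(-60)**2)) = -2809/(64*(3*3600)) = -2809/(64*10800) = -1*2809/691200 = -2809/691200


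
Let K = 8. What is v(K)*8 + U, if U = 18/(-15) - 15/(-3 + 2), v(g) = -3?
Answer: -51/5 ≈ -10.200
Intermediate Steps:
U = 69/5 (U = 18*(-1/15) - 15/(-1) = -6/5 - 15*(-1) = -6/5 + 15 = 69/5 ≈ 13.800)
v(K)*8 + U = -3*8 + 69/5 = -24 + 69/5 = -51/5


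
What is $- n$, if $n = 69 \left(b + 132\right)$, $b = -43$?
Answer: $-6141$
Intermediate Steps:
$n = 6141$ ($n = 69 \left(-43 + 132\right) = 69 \cdot 89 = 6141$)
$- n = \left(-1\right) 6141 = -6141$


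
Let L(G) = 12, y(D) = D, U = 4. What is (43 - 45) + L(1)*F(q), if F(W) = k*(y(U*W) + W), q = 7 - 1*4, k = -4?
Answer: -722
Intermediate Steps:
q = 3 (q = 7 - 4 = 3)
F(W) = -20*W (F(W) = -4*(4*W + W) = -20*W)
(43 - 45) + L(1)*F(q) = (43 - 45) + 12*(-20*3) = -2 + 12*(-60) = -2 - 720 = -722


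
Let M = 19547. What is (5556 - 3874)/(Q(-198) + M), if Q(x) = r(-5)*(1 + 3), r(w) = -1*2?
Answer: 1682/19539 ≈ 0.086084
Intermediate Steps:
r(w) = -2
Q(x) = -8 (Q(x) = -2*(1 + 3) = -2*4 = -8)
(5556 - 3874)/(Q(-198) + M) = (5556 - 3874)/(-8 + 19547) = 1682/19539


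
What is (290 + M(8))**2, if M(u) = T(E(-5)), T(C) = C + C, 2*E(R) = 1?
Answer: 84681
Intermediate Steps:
E(R) = 1/2 (E(R) = (1/2)*1 = 1/2)
T(C) = 2*C
M(u) = 1 (M(u) = 2*(1/2) = 1)
(290 + M(8))**2 = (290 + 1)**2 = 291**2 = 84681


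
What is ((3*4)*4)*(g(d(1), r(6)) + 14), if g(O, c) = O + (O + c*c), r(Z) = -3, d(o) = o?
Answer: 1200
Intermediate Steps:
g(O, c) = c**2 + 2*O (g(O, c) = O + (O + c**2) = c**2 + 2*O)
((3*4)*4)*(g(d(1), r(6)) + 14) = ((3*4)*4)*(((-3)**2 + 2*1) + 14) = (12*4)*((9 + 2) + 14) = 48*(11 + 14) = 48*25 = 1200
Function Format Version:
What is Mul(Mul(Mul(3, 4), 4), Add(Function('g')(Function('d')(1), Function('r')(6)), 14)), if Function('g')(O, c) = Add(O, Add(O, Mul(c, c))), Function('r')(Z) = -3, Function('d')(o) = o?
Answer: 1200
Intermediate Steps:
Function('g')(O, c) = Add(Pow(c, 2), Mul(2, O)) (Function('g')(O, c) = Add(O, Add(O, Pow(c, 2))) = Add(Pow(c, 2), Mul(2, O)))
Mul(Mul(Mul(3, 4), 4), Add(Function('g')(Function('d')(1), Function('r')(6)), 14)) = Mul(Mul(Mul(3, 4), 4), Add(Add(Pow(-3, 2), Mul(2, 1)), 14)) = Mul(Mul(12, 4), Add(Add(9, 2), 14)) = Mul(48, Add(11, 14)) = Mul(48, 25) = 1200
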